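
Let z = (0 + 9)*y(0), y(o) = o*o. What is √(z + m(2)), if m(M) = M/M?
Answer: 1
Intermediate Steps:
y(o) = o²
m(M) = 1
z = 0 (z = (0 + 9)*0² = 9*0 = 0)
√(z + m(2)) = √(0 + 1) = √1 = 1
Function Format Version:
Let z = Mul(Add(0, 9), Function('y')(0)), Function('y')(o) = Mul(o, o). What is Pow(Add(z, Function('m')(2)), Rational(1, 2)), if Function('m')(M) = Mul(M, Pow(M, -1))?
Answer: 1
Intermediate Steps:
Function('y')(o) = Pow(o, 2)
Function('m')(M) = 1
z = 0 (z = Mul(Add(0, 9), Pow(0, 2)) = Mul(9, 0) = 0)
Pow(Add(z, Function('m')(2)), Rational(1, 2)) = Pow(Add(0, 1), Rational(1, 2)) = Pow(1, Rational(1, 2)) = 1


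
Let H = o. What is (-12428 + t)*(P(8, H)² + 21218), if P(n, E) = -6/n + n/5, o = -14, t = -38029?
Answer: -428253232473/400 ≈ -1.0706e+9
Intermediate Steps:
H = -14
P(n, E) = -6/n + n/5 (P(n, E) = -6/n + n*(⅕) = -6/n + n/5)
(-12428 + t)*(P(8, H)² + 21218) = (-12428 - 38029)*((-6/8 + (⅕)*8)² + 21218) = -50457*((-6*⅛ + 8/5)² + 21218) = -50457*((-¾ + 8/5)² + 21218) = -50457*((17/20)² + 21218) = -50457*(289/400 + 21218) = -50457*8487489/400 = -428253232473/400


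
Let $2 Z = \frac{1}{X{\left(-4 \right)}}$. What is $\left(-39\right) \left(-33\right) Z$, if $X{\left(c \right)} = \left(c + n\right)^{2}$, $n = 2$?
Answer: $\frac{1287}{8} \approx 160.88$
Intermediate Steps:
$X{\left(c \right)} = \left(2 + c\right)^{2}$ ($X{\left(c \right)} = \left(c + 2\right)^{2} = \left(2 + c\right)^{2}$)
$Z = \frac{1}{8}$ ($Z = \frac{1}{2 \left(2 - 4\right)^{2}} = \frac{1}{2 \left(-2\right)^{2}} = \frac{1}{2 \cdot 4} = \frac{1}{2} \cdot \frac{1}{4} = \frac{1}{8} \approx 0.125$)
$\left(-39\right) \left(-33\right) Z = \left(-39\right) \left(-33\right) \frac{1}{8} = 1287 \cdot \frac{1}{8} = \frac{1287}{8}$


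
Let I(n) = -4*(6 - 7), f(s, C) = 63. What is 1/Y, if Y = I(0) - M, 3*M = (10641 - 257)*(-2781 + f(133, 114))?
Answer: 1/9407908 ≈ 1.0629e-7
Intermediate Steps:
M = -9407904 (M = ((10641 - 257)*(-2781 + 63))/3 = (10384*(-2718))/3 = (⅓)*(-28223712) = -9407904)
I(n) = 4 (I(n) = -4*(-1) = 4)
Y = 9407908 (Y = 4 - 1*(-9407904) = 4 + 9407904 = 9407908)
1/Y = 1/9407908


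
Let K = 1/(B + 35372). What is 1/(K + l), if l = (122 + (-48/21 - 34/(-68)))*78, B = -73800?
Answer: 268996/2522298629 ≈ 0.00010665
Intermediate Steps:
l = 65637/7 (l = (122 + (-48*1/21 - 34*(-1/68)))*78 = (122 + (-16/7 + ½))*78 = (122 - 25/14)*78 = (1683/14)*78 = 65637/7 ≈ 9376.7)
K = -1/38428 (K = 1/(-73800 + 35372) = 1/(-38428) = -1/38428 ≈ -2.6023e-5)
1/(K + l) = 1/(-1/38428 + 65637/7) = 1/(2522298629/268996) = 268996/2522298629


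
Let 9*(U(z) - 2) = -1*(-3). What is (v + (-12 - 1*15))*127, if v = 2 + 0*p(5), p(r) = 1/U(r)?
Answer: -3175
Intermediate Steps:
U(z) = 7/3 (U(z) = 2 + (-1*(-3))/9 = 2 + (⅑)*3 = 2 + ⅓ = 7/3)
p(r) = 3/7 (p(r) = 1/(7/3) = 3/7)
v = 2 (v = 2 + 0*(3/7) = 2 + 0 = 2)
(v + (-12 - 1*15))*127 = (2 + (-12 - 1*15))*127 = (2 + (-12 - 15))*127 = (2 - 27)*127 = -25*127 = -3175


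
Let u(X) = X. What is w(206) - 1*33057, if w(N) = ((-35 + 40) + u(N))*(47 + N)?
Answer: 20326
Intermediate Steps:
w(N) = (5 + N)*(47 + N) (w(N) = ((-35 + 40) + N)*(47 + N) = (5 + N)*(47 + N))
w(206) - 1*33057 = (235 + 206² + 52*206) - 1*33057 = (235 + 42436 + 10712) - 33057 = 53383 - 33057 = 20326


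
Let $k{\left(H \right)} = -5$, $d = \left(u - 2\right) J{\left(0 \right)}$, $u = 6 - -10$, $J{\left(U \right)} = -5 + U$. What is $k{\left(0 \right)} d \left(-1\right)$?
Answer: $-350$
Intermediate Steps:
$u = 16$ ($u = 6 + 10 = 16$)
$d = -70$ ($d = \left(16 - 2\right) \left(-5 + 0\right) = 14 \left(-5\right) = -70$)
$k{\left(0 \right)} d \left(-1\right) = - 5 \left(\left(-70\right) \left(-1\right)\right) = \left(-5\right) 70 = -350$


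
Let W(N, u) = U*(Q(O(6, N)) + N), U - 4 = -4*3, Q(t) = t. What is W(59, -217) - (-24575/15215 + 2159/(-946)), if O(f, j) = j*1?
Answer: -2706252605/2878678 ≈ -940.10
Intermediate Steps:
O(f, j) = j
U = -8 (U = 4 - 4*3 = 4 - 12 = -8)
W(N, u) = -16*N (W(N, u) = -8*(N + N) = -16*N)
W(59, -217) - (-24575/15215 + 2159/(-946)) = -16*59 - (-24575/15215 + 2159/(-946)) = -944 - (-24575*1/15215 + 2159*(-1/946)) = -944 - (-4915/3043 - 2159/946) = -944 - 1*(-11219427/2878678) = -944 + 11219427/2878678 = -2706252605/2878678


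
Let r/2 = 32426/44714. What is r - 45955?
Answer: -1027383509/22357 ≈ -45954.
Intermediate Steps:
r = 32426/22357 (r = 2*(32426/44714) = 2*(32426*(1/44714)) = 2*(16213/22357) = 32426/22357 ≈ 1.4504)
r - 45955 = 32426/22357 - 45955 = -1027383509/22357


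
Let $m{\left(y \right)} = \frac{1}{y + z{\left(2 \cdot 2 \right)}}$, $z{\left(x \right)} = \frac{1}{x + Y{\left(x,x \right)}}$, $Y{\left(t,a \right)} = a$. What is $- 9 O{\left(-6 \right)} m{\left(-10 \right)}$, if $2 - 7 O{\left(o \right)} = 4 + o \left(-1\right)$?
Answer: $- \frac{576}{553} \approx -1.0416$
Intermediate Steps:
$O{\left(o \right)} = - \frac{2}{7} + \frac{o}{7}$ ($O{\left(o \right)} = \frac{2}{7} - \frac{4 + o \left(-1\right)}{7} = \frac{2}{7} - \frac{4 - o}{7} = \frac{2}{7} + \left(- \frac{4}{7} + \frac{o}{7}\right) = - \frac{2}{7} + \frac{o}{7}$)
$z{\left(x \right)} = \frac{1}{2 x}$ ($z{\left(x \right)} = \frac{1}{x + x} = \frac{1}{2 x}$)
$m{\left(y \right)} = \frac{1}{\frac{1}{8} + y}$ ($m{\left(y \right)} = \frac{1}{y + \frac{1}{2 \cdot 2 \cdot 2}} = \frac{1}{y + \frac{1}{2 \cdot 4}} = \frac{1}{y + \frac{1}{2} \cdot \frac{1}{4}} = \frac{1}{y + \frac{1}{8}} = \frac{1}{\frac{1}{8} + y}$)
$- 9 O{\left(-6 \right)} m{\left(-10 \right)} = - 9 \left(- \frac{2}{7} + \frac{1}{7} \left(-6\right)\right) \frac{8}{1 + 8 \left(-10\right)} = - 9 \left(- \frac{2}{7} - \frac{6}{7}\right) \frac{8}{1 - 80} = \left(-9\right) \left(- \frac{8}{7}\right) \frac{8}{-79} = \frac{72 \cdot 8 \left(- \frac{1}{79}\right)}{7} = \frac{72}{7} \left(- \frac{8}{79}\right) = - \frac{576}{553}$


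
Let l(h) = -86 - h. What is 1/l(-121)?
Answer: 1/35 ≈ 0.028571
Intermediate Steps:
1/l(-121) = 1/(-86 - 1*(-121)) = 1/(-86 + 121) = 1/35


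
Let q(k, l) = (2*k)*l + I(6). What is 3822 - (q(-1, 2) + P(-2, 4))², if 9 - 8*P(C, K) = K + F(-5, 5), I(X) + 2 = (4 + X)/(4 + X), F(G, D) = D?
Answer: 3797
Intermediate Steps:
I(X) = -1 (I(X) = -2 + (4 + X)/(4 + X) = -2 + 1 = -1)
P(C, K) = ½ - K/8 (P(C, K) = 9/8 - (K + 5)/8 = 9/8 - (5 + K)/8 = 9/8 + (-5/8 - K/8) = ½ - K/8)
q(k, l) = -1 + 2*k*l (q(k, l) = (2*k)*l - 1 = 2*k*l - 1 = -1 + 2*k*l)
3822 - (q(-1, 2) + P(-2, 4))² = 3822 - ((-1 + 2*(-1)*2) + (½ - ⅛*4))² = 3822 - ((-1 - 4) + (½ - ½))² = 3822 - (-5 + 0)² = 3822 - 1*(-5)² = 3822 - 1*25 = 3822 - 25 = 3797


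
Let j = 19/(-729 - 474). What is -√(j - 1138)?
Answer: -I*√1646946699/1203 ≈ -33.734*I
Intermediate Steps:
j = -19/1203 (j = 19/(-1203) = -1/1203*19 = -19/1203 ≈ -0.015794)
-√(j - 1138) = -√(-19/1203 - 1138) = -√(-1369033/1203) = -I*√1646946699/1203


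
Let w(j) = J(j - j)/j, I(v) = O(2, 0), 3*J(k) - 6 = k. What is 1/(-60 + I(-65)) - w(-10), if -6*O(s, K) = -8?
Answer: 161/880 ≈ 0.18295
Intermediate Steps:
J(k) = 2 + k/3
O(s, K) = 4/3 (O(s, K) = -1/6*(-8) = 4/3)
I(v) = 4/3
w(j) = 2/j (w(j) = (2 + (j - j)/3)/j = (2 + (1/3)*0)/j = (2 + 0)/j = 2/j)
1/(-60 + I(-65)) - w(-10) = 1/(-60 + 4/3) - 2/(-10) = 1/(-176/3) - 2*(-1)/10 = -3/176 - 1*(-1/5) = -3/176 + 1/5 = 161/880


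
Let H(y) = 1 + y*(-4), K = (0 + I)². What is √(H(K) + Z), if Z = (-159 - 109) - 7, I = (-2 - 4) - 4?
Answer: I*√674 ≈ 25.962*I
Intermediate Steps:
I = -10 (I = -6 - 4 = -10)
K = 100 (K = (0 - 10)² = (-10)² = 100)
H(y) = 1 - 4*y
Z = -275 (Z = -268 - 7 = -275)
√(H(K) + Z) = √((1 - 4*100) - 275) = √((1 - 400) - 275) = √(-399 - 275) = √(-674) = I*√674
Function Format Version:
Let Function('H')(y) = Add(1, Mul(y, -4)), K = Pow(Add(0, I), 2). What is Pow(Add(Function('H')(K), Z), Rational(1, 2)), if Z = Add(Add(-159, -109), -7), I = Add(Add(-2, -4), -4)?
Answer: Mul(I, Pow(674, Rational(1, 2))) ≈ Mul(25.962, I)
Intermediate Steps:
I = -10 (I = Add(-6, -4) = -10)
K = 100 (K = Pow(Add(0, -10), 2) = Pow(-10, 2) = 100)
Function('H')(y) = Add(1, Mul(-4, y))
Z = -275 (Z = Add(-268, -7) = -275)
Pow(Add(Function('H')(K), Z), Rational(1, 2)) = Pow(Add(Add(1, Mul(-4, 100)), -275), Rational(1, 2)) = Pow(Add(Add(1, -400), -275), Rational(1, 2)) = Pow(Add(-399, -275), Rational(1, 2)) = Pow(-674, Rational(1, 2)) = Mul(I, Pow(674, Rational(1, 2)))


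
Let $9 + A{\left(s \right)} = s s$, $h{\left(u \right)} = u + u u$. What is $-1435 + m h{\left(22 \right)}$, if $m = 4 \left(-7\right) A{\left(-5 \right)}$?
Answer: $-228123$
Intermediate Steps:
$h{\left(u \right)} = u + u^{2}$
$A{\left(s \right)} = -9 + s^{2}$ ($A{\left(s \right)} = -9 + s s = -9 + s^{2}$)
$m = -448$ ($m = 4 \left(-7\right) \left(-9 + \left(-5\right)^{2}\right) = - 28 \left(-9 + 25\right) = \left(-28\right) 16 = -448$)
$-1435 + m h{\left(22 \right)} = -1435 - 448 \cdot 22 \left(1 + 22\right) = -1435 - 448 \cdot 22 \cdot 23 = -1435 - 226688 = -228123$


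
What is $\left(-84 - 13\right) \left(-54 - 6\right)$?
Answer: $5820$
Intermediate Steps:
$\left(-84 - 13\right) \left(-54 - 6\right) = \left(-97\right) \left(-60\right) = 5820$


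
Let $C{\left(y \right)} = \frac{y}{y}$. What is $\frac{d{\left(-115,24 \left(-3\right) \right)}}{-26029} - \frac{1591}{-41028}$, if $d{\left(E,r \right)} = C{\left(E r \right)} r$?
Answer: $\frac{44366155}{1067917812} \approx 0.041545$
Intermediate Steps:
$C{\left(y \right)} = 1$
$d{\left(E,r \right)} = r$ ($d{\left(E,r \right)} = 1 r = r$)
$\frac{d{\left(-115,24 \left(-3\right) \right)}}{-26029} - \frac{1591}{-41028} = \frac{24 \left(-3\right)}{-26029} - \frac{1591}{-41028} = \left(-72\right) \left(- \frac{1}{26029}\right) - - \frac{1591}{41028} = \frac{72}{26029} + \frac{1591}{41028} = \frac{44366155}{1067917812}$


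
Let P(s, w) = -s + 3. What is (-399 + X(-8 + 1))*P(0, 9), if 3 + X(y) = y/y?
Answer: -1203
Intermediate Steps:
X(y) = -2 (X(y) = -3 + y/y = -3 + 1 = -2)
P(s, w) = 3 - s
(-399 + X(-8 + 1))*P(0, 9) = (-399 - 2)*(3 - 1*0) = -401*(3 + 0) = -401*3 = -1203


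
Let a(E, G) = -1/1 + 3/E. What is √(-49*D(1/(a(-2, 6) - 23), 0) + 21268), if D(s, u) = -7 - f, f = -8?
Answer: √21219 ≈ 145.67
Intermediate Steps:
a(E, G) = -1 + 3/E (a(E, G) = -1*1 + 3/E = -1 + 3/E)
D(s, u) = 1 (D(s, u) = -7 - 1*(-8) = -7 + 8 = 1)
√(-49*D(1/(a(-2, 6) - 23), 0) + 21268) = √(-49*1 + 21268) = √(-49 + 21268) = √21219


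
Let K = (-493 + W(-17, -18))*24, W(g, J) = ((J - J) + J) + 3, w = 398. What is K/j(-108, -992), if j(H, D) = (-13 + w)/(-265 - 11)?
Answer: 3364992/385 ≈ 8740.2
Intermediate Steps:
W(g, J) = 3 + J (W(g, J) = (0 + J) + 3 = J + 3 = 3 + J)
j(H, D) = -385/276 (j(H, D) = (-13 + 398)/(-265 - 11) = 385/(-276) = 385*(-1/276) = -385/276)
K = -12192 (K = (-493 + (3 - 18))*24 = (-493 - 15)*24 = -508*24 = -12192)
K/j(-108, -992) = -12192/(-385/276) = -12192*(-276/385) = 3364992/385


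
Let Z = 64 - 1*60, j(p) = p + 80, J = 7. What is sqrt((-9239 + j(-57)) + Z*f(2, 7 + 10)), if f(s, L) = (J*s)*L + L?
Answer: 2*I*sqrt(2049) ≈ 90.532*I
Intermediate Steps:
j(p) = 80 + p
Z = 4 (Z = 64 - 60 = 4)
f(s, L) = L + 7*L*s (f(s, L) = (7*s)*L + L = 7*L*s + L = L + 7*L*s)
sqrt((-9239 + j(-57)) + Z*f(2, 7 + 10)) = sqrt((-9239 + (80 - 57)) + 4*((7 + 10)*(1 + 7*2))) = sqrt((-9239 + 23) + 4*(17*(1 + 14))) = sqrt(-9216 + 4*(17*15)) = sqrt(-9216 + 4*255) = sqrt(-9216 + 1020) = sqrt(-8196) = 2*I*sqrt(2049)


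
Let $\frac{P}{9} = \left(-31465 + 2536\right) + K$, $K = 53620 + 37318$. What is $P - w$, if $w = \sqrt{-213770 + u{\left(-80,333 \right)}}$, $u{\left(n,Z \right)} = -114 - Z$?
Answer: $558081 - i \sqrt{214217} \approx 5.5808 \cdot 10^{5} - 462.84 i$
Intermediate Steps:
$K = 90938$
$w = i \sqrt{214217}$ ($w = \sqrt{-213770 - 447} = \sqrt{-214217} = i \sqrt{214217} \approx 462.84 i$)
$P = 558081$ ($P = 9 \left(\left(-31465 + 2536\right) + 90938\right) = 9 \left(-28929 + 90938\right) = 9 \cdot 62009 = 558081$)
$P - w = 558081 - i \sqrt{214217}$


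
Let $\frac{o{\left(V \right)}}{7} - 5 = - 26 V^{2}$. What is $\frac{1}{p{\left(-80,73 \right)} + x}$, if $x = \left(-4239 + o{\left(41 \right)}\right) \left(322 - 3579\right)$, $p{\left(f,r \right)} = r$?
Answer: $\frac{1}{1010145595} \approx 9.8996 \cdot 10^{-10}$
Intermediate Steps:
$o{\left(V \right)} = 35 - 182 V^{2}$ ($o{\left(V \right)} = 35 + 7 \left(- 26 V^{2}\right) = 35 - 182 V^{2}$)
$x = 1010145522$ ($x = \left(-4239 + \left(35 - 182 \cdot 41^{2}\right)\right) \left(322 - 3579\right) = \left(-4239 + \left(35 - 305942\right)\right) \left(-3257\right) = \left(-4239 - 305907\right) \left(-3257\right) = \left(-310146\right) \left(-3257\right) = 1010145522$)
$\frac{1}{p{\left(-80,73 \right)} + x} = \frac{1}{73 + 1010145522} = \frac{1}{1010145595}$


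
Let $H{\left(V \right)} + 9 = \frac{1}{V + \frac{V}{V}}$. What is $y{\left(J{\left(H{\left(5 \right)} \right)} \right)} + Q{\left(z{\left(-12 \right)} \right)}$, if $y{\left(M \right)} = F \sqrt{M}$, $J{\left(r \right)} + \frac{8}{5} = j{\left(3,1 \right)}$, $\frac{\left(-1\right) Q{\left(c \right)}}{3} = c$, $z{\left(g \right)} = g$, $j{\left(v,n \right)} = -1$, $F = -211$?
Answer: $36 - \frac{211 i \sqrt{65}}{5} \approx 36.0 - 340.23 i$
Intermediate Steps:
$H{\left(V \right)} = -9 + \frac{1}{1 + V}$ ($H{\left(V \right)} = -9 + \frac{1}{V + \frac{V}{V}} = -9 + \frac{1}{V + 1} = -9 + \frac{1}{1 + V}$)
$Q{\left(c \right)} = - 3 c$
$J{\left(r \right)} = - \frac{13}{5}$ ($J{\left(r \right)} = - \frac{8}{5} - 1 = - \frac{13}{5}$)
$y{\left(M \right)} = - 211 \sqrt{M}$
$y{\left(J{\left(H{\left(5 \right)} \right)} \right)} + Q{\left(z{\left(-12 \right)} \right)} = - 211 \sqrt{- \frac{13}{5}} - -36 = - 211 \frac{i \sqrt{65}}{5} + 36 = - \frac{211 i \sqrt{65}}{5} + 36 = 36 - \frac{211 i \sqrt{65}}{5}$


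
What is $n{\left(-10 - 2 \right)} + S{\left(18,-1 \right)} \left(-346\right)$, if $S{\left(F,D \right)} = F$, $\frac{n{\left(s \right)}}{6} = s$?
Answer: $-6300$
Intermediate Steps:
$n{\left(s \right)} = 6 s$
$n{\left(-10 - 2 \right)} + S{\left(18,-1 \right)} \left(-346\right) = 6 \left(-10 - 2\right) + 18 \left(-346\right) = 6 \left(-12\right) - 6228 = -72 - 6228 = -6300$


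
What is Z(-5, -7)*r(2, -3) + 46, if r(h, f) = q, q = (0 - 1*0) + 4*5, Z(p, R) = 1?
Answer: 66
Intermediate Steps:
q = 20 (q = (0 + 0) + 20 = 0 + 20 = 20)
r(h, f) = 20
Z(-5, -7)*r(2, -3) + 46 = 1*20 + 46 = 20 + 46 = 66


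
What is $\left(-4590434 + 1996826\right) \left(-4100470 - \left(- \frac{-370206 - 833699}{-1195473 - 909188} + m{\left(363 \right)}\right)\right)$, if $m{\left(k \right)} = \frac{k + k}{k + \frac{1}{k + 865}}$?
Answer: $\frac{9977603621688961415606664}{938184210665} \approx 1.0635 \cdot 10^{13}$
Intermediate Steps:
$m{\left(k \right)} = \frac{2 k}{k + \frac{1}{865 + k}}$
$\left(-4590434 + 1996826\right) \left(-4100470 - \left(- \frac{-370206 - 833699}{-1195473 - 909188} + m{\left(363 \right)}\right)\right) = \left(-4590434 + 1996826\right) \left(-4100470 + \left(\frac{-370206 - 833699}{-1195473 - 909188} - 2 \cdot 363 \frac{1}{1 + 363^{2} + 865 \cdot 363} \left(865 + 363\right)\right)\right) = - 2593608 \left(-4100470 - \left(- \frac{1203905}{2104661} + 2 \cdot 363 \frac{1}{1 + 131769 + 313995} \cdot 1228\right)\right) = - 2593608 \left(-4100470 - \left(- \frac{1203905}{2104661} + 2 \cdot 363 \cdot \frac{1}{445765} \cdot 1228\right)\right) = - 2593608 \left(-4100470 + \left(\frac{1203905}{2104661} - 2 \cdot 363 \cdot \frac{1}{445765} \cdot 1228\right)\right) = - 2593608 \left(-4100470 + \left(\frac{1203905}{2104661} - \frac{891528}{445765}\right)\right) = - 2593608 \left(-4100470 - \frac{1339705499683}{938184210665}\right) = \left(-2593608\right) \left(- \frac{3846997550011012233}{938184210665}\right) = \frac{9977603621688961415606664}{938184210665}$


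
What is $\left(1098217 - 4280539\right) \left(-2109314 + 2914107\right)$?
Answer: $-2561110469346$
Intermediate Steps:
$\left(1098217 - 4280539\right) \left(-2109314 + 2914107\right) = \left(-3182322\right) 804793 = -2561110469346$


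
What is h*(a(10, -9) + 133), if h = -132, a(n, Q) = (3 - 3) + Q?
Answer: -16368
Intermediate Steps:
a(n, Q) = Q (a(n, Q) = 0 + Q = Q)
h*(a(10, -9) + 133) = -132*(-9 + 133) = -132*124 = -16368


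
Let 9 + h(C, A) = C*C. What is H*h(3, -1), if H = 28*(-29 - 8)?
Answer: 0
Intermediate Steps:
h(C, A) = -9 + C² (h(C, A) = -9 + C*C = -9 + C²)
H = -1036 (H = 28*(-37) = -1036)
H*h(3, -1) = -1036*(-9 + 3²) = -1036*(-9 + 9) = -1036*0 = 0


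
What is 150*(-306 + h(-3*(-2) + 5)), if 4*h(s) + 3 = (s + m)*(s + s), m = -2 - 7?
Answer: -88725/2 ≈ -44363.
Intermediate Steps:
m = -9
h(s) = -¾ + s*(-9 + s)/2 (h(s) = -¾ + ((s - 9)*(s + s))/4 = -¾ + ((-9 + s)*(2*s))/4 = -¾ + (2*s*(-9 + s))/4 = -¾ + s*(-9 + s)/2)
150*(-306 + h(-3*(-2) + 5)) = 150*(-306 + (-¾ + (-3*(-2) + 5)²/2 - 9*(-3*(-2) + 5)/2)) = 150*(-306 + (-¾ + (6 + 5)²/2 - 9*(6 + 5)/2)) = 150*(-306 + (-¾ + (½)*11² - 9/2*11)) = 150*(-306 + (-¾ + (½)*121 - 99/2)) = 150*(-306 + (-¾ + 121/2 - 99/2)) = 150*(-306 + 41/4) = 150*(-1183/4) = -88725/2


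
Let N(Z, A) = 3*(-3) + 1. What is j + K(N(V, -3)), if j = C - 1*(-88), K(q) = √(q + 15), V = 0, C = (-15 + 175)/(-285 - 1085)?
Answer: 12040/137 + √7 ≈ 90.529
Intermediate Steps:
C = -16/137 (C = 160/(-1370) = 160*(-1/1370) = -16/137 ≈ -0.11679)
N(Z, A) = -8 (N(Z, A) = -9 + 1 = -8)
K(q) = √(15 + q)
j = 12040/137 (j = -16/137 - 1*(-88) = -16/137 + 88 = 12040/137 ≈ 87.883)
j + K(N(V, -3)) = 12040/137 + √(15 - 8) = 12040/137 + √7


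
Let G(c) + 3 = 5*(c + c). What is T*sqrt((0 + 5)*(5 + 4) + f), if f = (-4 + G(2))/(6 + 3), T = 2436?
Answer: 812*sqrt(418) ≈ 16601.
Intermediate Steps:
G(c) = -3 + 10*c (G(c) = -3 + 5*(c + c) = -3 + 5*(2*c) = -3 + 10*c)
f = 13/9 (f = (-4 + (-3 + 10*2))/(6 + 3) = (-4 + (-3 + 20))/9 = (-4 + 17)*(1/9) = 13*(1/9) = 13/9 ≈ 1.4444)
T*sqrt((0 + 5)*(5 + 4) + f) = 2436*sqrt((0 + 5)*(5 + 4) + 13/9) = 2436*sqrt(5*9 + 13/9) = 2436*sqrt(45 + 13/9) = 2436*sqrt(418/9) = 2436*(sqrt(418)/3) = 812*sqrt(418)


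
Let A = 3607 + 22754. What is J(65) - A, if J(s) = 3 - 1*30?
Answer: -26388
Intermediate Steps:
J(s) = -27 (J(s) = 3 - 30 = -27)
A = 26361
J(65) - A = -27 - 1*26361 = -27 - 26361 = -26388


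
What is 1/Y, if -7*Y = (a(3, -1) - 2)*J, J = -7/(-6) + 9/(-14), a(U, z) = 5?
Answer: -49/11 ≈ -4.4545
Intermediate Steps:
J = 11/21 (J = -7*(-1/6) + 9*(-1/14) = 7/6 - 9/14 = 11/21 ≈ 0.52381)
Y = -11/49 (Y = -(5 - 2)*11/(7*21) = -3*11/(7*21) = -1/7*11/7 = -11/49 ≈ -0.22449)
1/Y = 1/(-11/49) = -49/11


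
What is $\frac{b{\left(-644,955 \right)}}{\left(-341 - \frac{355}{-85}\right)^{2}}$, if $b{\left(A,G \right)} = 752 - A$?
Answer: $\frac{100861}{8196769} \approx 0.012305$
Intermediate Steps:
$\frac{b{\left(-644,955 \right)}}{\left(-341 - \frac{355}{-85}\right)^{2}} = \frac{752 - -644}{\left(-341 - \frac{355}{-85}\right)^{2}} = \frac{752 + 644}{\left(-341 - - \frac{71}{17}\right)^{2}} = \frac{1396}{\left(-341 + \frac{71}{17}\right)^{2}} = \frac{1396}{\left(- \frac{5726}{17}\right)^{2}} = \frac{1396}{\frac{32787076}{289}} = 1396 \cdot \frac{289}{32787076} = \frac{100861}{8196769}$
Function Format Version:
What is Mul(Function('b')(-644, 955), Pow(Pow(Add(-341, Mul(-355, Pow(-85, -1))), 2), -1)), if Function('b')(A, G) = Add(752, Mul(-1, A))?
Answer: Rational(100861, 8196769) ≈ 0.012305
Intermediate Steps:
Mul(Function('b')(-644, 955), Pow(Pow(Add(-341, Mul(-355, Pow(-85, -1))), 2), -1)) = Mul(Add(752, Mul(-1, -644)), Pow(Pow(Add(-341, Mul(-355, Pow(-85, -1))), 2), -1)) = Mul(Add(752, 644), Pow(Pow(Add(-341, Mul(-355, Rational(-1, 85))), 2), -1)) = Mul(1396, Pow(Pow(Add(-341, Rational(71, 17)), 2), -1)) = Mul(1396, Pow(Pow(Rational(-5726, 17), 2), -1)) = Mul(1396, Pow(Rational(32787076, 289), -1)) = Mul(1396, Rational(289, 32787076)) = Rational(100861, 8196769)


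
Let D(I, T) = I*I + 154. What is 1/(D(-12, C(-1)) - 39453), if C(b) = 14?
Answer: -1/39155 ≈ -2.5540e-5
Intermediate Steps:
D(I, T) = 154 + I² (D(I, T) = I² + 154 = 154 + I²)
1/(D(-12, C(-1)) - 39453) = 1/((154 + (-12)²) - 39453) = 1/((154 + 144) - 39453) = 1/(298 - 39453) = 1/(-39155) = -1/39155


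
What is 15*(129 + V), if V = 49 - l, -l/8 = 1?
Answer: 2790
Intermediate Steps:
l = -8 (l = -8*1 = -8)
V = 57 (V = 49 - 1*(-8) = 49 + 8 = 57)
15*(129 + V) = 15*(129 + 57) = 15*186 = 2790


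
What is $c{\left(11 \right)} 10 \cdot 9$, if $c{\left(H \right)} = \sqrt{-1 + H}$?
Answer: $90 \sqrt{10} \approx 284.6$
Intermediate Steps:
$c{\left(11 \right)} 10 \cdot 9 = \sqrt{-1 + 11} \cdot 10 \cdot 9 = \sqrt{10} \cdot 90 = 90 \sqrt{10}$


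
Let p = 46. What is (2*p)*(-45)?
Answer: -4140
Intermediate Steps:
(2*p)*(-45) = (2*46)*(-45) = 92*(-45) = -4140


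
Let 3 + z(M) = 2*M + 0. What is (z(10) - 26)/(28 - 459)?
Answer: 9/431 ≈ 0.020882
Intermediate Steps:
z(M) = -3 + 2*M (z(M) = -3 + (2*M + 0) = -3 + 2*M)
(z(10) - 26)/(28 - 459) = ((-3 + 2*10) - 26)/(28 - 459) = ((-3 + 20) - 26)/(-431) = (17 - 26)*(-1/431) = -9*(-1/431) = 9/431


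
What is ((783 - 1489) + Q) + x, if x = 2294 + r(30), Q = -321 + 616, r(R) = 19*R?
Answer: 2453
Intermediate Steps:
Q = 295
x = 2864 (x = 2294 + 19*30 = 2294 + 570 = 2864)
((783 - 1489) + Q) + x = ((783 - 1489) + 295) + 2864 = (-706 + 295) + 2864 = -411 + 2864 = 2453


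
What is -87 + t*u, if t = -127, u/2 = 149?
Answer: -37933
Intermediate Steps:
u = 298 (u = 2*149 = 298)
-87 + t*u = -87 - 127*298 = -87 - 37846 = -37933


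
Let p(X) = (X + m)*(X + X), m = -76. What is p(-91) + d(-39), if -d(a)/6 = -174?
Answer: 31438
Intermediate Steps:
d(a) = 1044 (d(a) = -6*(-174) = 1044)
p(X) = 2*X*(-76 + X) (p(X) = (X - 76)*(X + X) = (-76 + X)*(2*X) = 2*X*(-76 + X))
p(-91) + d(-39) = 2*(-91)*(-76 - 91) + 1044 = 2*(-91)*(-167) + 1044 = 30394 + 1044 = 31438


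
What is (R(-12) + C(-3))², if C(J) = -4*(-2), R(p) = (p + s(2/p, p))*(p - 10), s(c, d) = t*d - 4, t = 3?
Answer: 1327104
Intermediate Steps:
s(c, d) = -4 + 3*d (s(c, d) = 3*d - 4 = -4 + 3*d)
R(p) = (-10 + p)*(-4 + 4*p) (R(p) = (p + (-4 + 3*p))*(p - 10) = (-4 + 4*p)*(-10 + p) = (-10 + p)*(-4 + 4*p))
C(J) = 8
(R(-12) + C(-3))² = ((40 - 44*(-12) + 4*(-12)²) + 8)² = ((40 + 528 + 4*144) + 8)² = ((40 + 528 + 576) + 8)² = (1144 + 8)² = 1152² = 1327104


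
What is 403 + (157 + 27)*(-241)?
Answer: -43941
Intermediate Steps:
403 + (157 + 27)*(-241) = 403 + 184*(-241) = 403 - 44344 = -43941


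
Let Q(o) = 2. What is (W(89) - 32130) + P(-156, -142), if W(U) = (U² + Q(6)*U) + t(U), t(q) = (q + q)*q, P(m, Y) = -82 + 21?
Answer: -8250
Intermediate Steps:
P(m, Y) = -61
t(q) = 2*q² (t(q) = (2*q)*q = 2*q²)
W(U) = 2*U + 3*U² (W(U) = (U² + 2*U) + 2*U² = 2*U + 3*U²)
(W(89) - 32130) + P(-156, -142) = (89*(2 + 3*89) - 32130) - 61 = (89*(2 + 267) - 32130) - 61 = (89*269 - 32130) - 61 = (23941 - 32130) - 61 = -8189 - 61 = -8250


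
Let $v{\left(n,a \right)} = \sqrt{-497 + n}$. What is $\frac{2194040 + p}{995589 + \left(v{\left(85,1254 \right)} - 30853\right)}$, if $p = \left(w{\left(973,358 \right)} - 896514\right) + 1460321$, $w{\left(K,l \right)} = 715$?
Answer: $\frac{665321017408}{232678887527} - \frac{1379281 i \sqrt{103}}{232678887527} \approx 2.8594 - 6.0161 \cdot 10^{-5} i$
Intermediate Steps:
$p = 564522$ ($p = \left(715 - 896514\right) + 1460321 = -895799 + 1460321 = 564522$)
$\frac{2194040 + p}{995589 + \left(v{\left(85,1254 \right)} - 30853\right)} = \frac{2194040 + 564522}{995589 - \left(30853 - \sqrt{-497 + 85}\right)} = \frac{2758562}{995589 - \left(30853 - \sqrt{-412}\right)} = \frac{2758562}{995589 - \left(30853 - 2 i \sqrt{103}\right)} = \frac{2758562}{964736 + 2 i \sqrt{103}}$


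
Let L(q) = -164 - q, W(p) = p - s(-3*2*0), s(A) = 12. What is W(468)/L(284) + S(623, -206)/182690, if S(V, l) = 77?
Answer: -5204509/5115320 ≈ -1.0174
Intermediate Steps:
W(p) = -12 + p (W(p) = p - 1*12 = p - 12 = -12 + p)
W(468)/L(284) + S(623, -206)/182690 = (-12 + 468)/(-164 - 1*284) + 77/182690 = 456/(-164 - 284) + 77*(1/182690) = 456/(-448) + 77/182690 = 456*(-1/448) + 77/182690 = -57/56 + 77/182690 = -5204509/5115320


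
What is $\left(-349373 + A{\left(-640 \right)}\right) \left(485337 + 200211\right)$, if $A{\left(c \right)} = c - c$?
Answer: $-239511961404$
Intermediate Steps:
$A{\left(c \right)} = 0$
$\left(-349373 + A{\left(-640 \right)}\right) \left(485337 + 200211\right) = \left(-349373 + 0\right) \left(485337 + 200211\right) = \left(-349373\right) 685548 = -239511961404$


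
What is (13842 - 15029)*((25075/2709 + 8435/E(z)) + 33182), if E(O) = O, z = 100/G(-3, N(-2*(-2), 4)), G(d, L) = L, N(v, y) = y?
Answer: -539070884176/13545 ≈ -3.9799e+7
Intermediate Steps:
z = 25 (z = 100/4 = 100*(¼) = 25)
(13842 - 15029)*((25075/2709 + 8435/E(z)) + 33182) = (13842 - 15029)*((25075/2709 + 8435/25) + 33182) = -1187*((25075*(1/2709) + 8435*(1/25)) + 33182) = -1187*((25075/2709 + 1687/5) + 33182) = -1187*(4695458/13545 + 33182) = -1187*454145648/13545 = -539070884176/13545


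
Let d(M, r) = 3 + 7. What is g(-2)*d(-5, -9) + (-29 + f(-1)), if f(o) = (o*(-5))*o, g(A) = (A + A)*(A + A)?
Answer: 126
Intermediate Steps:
g(A) = 4*A² (g(A) = (2*A)*(2*A) = 4*A²)
d(M, r) = 10
f(o) = -5*o² (f(o) = (-5*o)*o = -5*o²)
g(-2)*d(-5, -9) + (-29 + f(-1)) = (4*(-2)²)*10 + (-29 - 5*(-1)²) = (4*4)*10 + (-29 - 5*1) = 16*10 + (-29 - 5) = 160 - 34 = 126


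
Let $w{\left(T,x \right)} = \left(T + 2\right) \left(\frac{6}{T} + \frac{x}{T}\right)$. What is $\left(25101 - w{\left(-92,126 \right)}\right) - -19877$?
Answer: $\frac{1031524}{23} \approx 44849.0$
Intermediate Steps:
$w{\left(T,x \right)} = \left(2 + T\right) \left(\frac{6}{T} + \frac{x}{T}\right)$
$\left(25101 - w{\left(-92,126 \right)}\right) - -19877 = \left(25101 - \frac{12 + 2 \cdot 126 - 92 \left(6 + 126\right)}{-92}\right) - -19877 = \left(25101 - - \frac{12 + 252 - 12144}{92}\right) + 19877 = \left(25101 - \left(- \frac{1}{92}\right) \left(-11880\right)\right) + 19877 = \left(25101 - \frac{2970}{23}\right) + 19877 = \frac{574353}{23} + 19877 = \frac{1031524}{23}$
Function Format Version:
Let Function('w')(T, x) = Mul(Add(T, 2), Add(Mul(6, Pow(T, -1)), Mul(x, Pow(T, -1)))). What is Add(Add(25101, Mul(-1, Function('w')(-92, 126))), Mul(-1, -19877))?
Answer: Rational(1031524, 23) ≈ 44849.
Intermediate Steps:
Function('w')(T, x) = Mul(Add(2, T), Add(Mul(6, Pow(T, -1)), Mul(x, Pow(T, -1))))
Add(Add(25101, Mul(-1, Function('w')(-92, 126))), Mul(-1, -19877)) = Add(Add(25101, Mul(-1, Mul(Pow(-92, -1), Add(12, Mul(2, 126), Mul(-92, Add(6, 126)))))), Mul(-1, -19877)) = Add(Add(25101, Mul(-1, Mul(Rational(-1, 92), Add(12, 252, Mul(-92, 132))))), 19877) = Add(Add(25101, Mul(-1, Mul(Rational(-1, 92), Add(12, 252, -12144)))), 19877) = Add(Add(25101, Mul(-1, Mul(Rational(-1, 92), -11880))), 19877) = Add(Add(25101, Mul(-1, Rational(2970, 23))), 19877) = Add(Add(25101, Rational(-2970, 23)), 19877) = Add(Rational(574353, 23), 19877) = Rational(1031524, 23)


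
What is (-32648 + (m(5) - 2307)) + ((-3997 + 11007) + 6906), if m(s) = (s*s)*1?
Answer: -21014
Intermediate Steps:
m(s) = s² (m(s) = s²*1 = s²)
(-32648 + (m(5) - 2307)) + ((-3997 + 11007) + 6906) = (-32648 + (5² - 2307)) + ((-3997 + 11007) + 6906) = (-32648 + (25 - 2307)) + (7010 + 6906) = (-32648 - 2282) + 13916 = -34930 + 13916 = -21014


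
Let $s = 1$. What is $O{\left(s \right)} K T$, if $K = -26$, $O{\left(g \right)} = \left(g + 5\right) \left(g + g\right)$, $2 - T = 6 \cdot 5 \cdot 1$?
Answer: $8736$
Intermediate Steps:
$T = -28$ ($T = 2 - 6 \cdot 5 \cdot 1 = 2 - 30 \cdot 1 = 2 - 30 = -28$)
$O{\left(g \right)} = 2 g \left(5 + g\right)$ ($O{\left(g \right)} = \left(5 + g\right) 2 g = 2 g \left(5 + g\right)$)
$O{\left(s \right)} K T = 2 \cdot 1 \left(5 + 1\right) \left(-26\right) \left(-28\right) = 2 \cdot 1 \cdot 6 \left(-26\right) \left(-28\right) = 12 \left(-26\right) \left(-28\right) = \left(-312\right) \left(-28\right) = 8736$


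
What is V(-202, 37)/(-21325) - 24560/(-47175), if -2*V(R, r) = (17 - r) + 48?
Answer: 20976098/40240275 ≈ 0.52127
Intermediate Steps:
V(R, r) = -65/2 + r/2 (V(R, r) = -((17 - r) + 48)/2 = -(65 - r)/2 = -65/2 + r/2)
V(-202, 37)/(-21325) - 24560/(-47175) = (-65/2 + (½)*37)/(-21325) - 24560/(-47175) = (-65/2 + 37/2)*(-1/21325) - 24560*(-1/47175) = -14*(-1/21325) + 4912/9435 = 14/21325 + 4912/9435 = 20976098/40240275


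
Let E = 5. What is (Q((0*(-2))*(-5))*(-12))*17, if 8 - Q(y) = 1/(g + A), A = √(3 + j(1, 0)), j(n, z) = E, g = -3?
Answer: -2244 - 408*√2 ≈ -2821.0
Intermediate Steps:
j(n, z) = 5
A = 2*√2 (A = √(3 + 5) = √8 = 2*√2 ≈ 2.8284)
Q(y) = 8 - 1/(-3 + 2*√2)
(Q((0*(-2))*(-5))*(-12))*17 = ((11 + 2*√2)*(-12))*17 = (-132 - 24*√2)*17 = -2244 - 408*√2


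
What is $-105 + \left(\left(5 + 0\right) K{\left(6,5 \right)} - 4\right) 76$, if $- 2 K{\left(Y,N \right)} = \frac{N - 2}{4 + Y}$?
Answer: $-466$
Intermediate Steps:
$K{\left(Y,N \right)} = - \frac{-2 + N}{2 \left(4 + Y\right)}$ ($K{\left(Y,N \right)} = - \frac{\left(N - 2\right) \frac{1}{4 + Y}}{2} = - \frac{\left(-2 + N\right) \frac{1}{4 + Y}}{2} = - \frac{\frac{1}{4 + Y} \left(-2 + N\right)}{2} = - \frac{-2 + N}{2 \left(4 + Y\right)}$)
$-105 + \left(\left(5 + 0\right) K{\left(6,5 \right)} - 4\right) 76 = -105 + \left(\left(5 + 0\right) \frac{2 - 5}{2 \left(4 + 6\right)} - 4\right) 76 = -105 + \left(5 \frac{2 - 5}{2 \cdot 10} - 4\right) 76 = -105 + \left(5 \cdot \frac{1}{2} \cdot \frac{1}{10} \left(-3\right) - 4\right) 76 = -105 + \left(5 \left(- \frac{3}{20}\right) - 4\right) 76 = -105 + \left(- \frac{3}{4} - 4\right) 76 = -105 - 361 = -466$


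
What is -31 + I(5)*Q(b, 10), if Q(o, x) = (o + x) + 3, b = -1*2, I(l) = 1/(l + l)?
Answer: -299/10 ≈ -29.900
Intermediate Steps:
I(l) = 1/(2*l)
b = -2
Q(o, x) = 3 + o + x
-31 + I(5)*Q(b, 10) = -31 + ((½)/5)*(3 - 2 + 10) = -31 + ((½)*(⅕))*11 = -31 + (⅒)*11 = -31 + 11/10 = -299/10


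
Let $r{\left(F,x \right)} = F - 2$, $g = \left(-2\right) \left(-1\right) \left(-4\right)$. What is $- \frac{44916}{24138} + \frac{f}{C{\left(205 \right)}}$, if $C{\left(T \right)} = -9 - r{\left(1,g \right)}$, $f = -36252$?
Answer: $\frac{36445477}{8046} \approx 4529.6$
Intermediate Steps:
$g = -8$ ($g = 2 \left(-4\right) = -8$)
$r{\left(F,x \right)} = -2 + F$
$C{\left(T \right)} = -8$ ($C{\left(T \right)} = -9 - \left(-2 + 1\right) = -9 - -1 = -9 + 1 = -8$)
$- \frac{44916}{24138} + \frac{f}{C{\left(205 \right)}} = - \frac{44916}{24138} - \frac{36252}{-8} = \left(-44916\right) \frac{1}{24138} - - \frac{9063}{2} = - \frac{7486}{4023} + \frac{9063}{2} = \frac{36445477}{8046}$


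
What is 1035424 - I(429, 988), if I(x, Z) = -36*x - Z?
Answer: 1051856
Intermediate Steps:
I(x, Z) = -Z - 36*x
1035424 - I(429, 988) = 1035424 - (-1*988 - 36*429) = 1035424 - (-988 - 15444) = 1035424 - 1*(-16432) = 1035424 + 16432 = 1051856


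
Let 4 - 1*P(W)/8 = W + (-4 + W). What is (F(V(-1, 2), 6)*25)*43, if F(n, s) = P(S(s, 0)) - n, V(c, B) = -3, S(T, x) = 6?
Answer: -31175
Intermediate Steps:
P(W) = 64 - 16*W (P(W) = 32 - 8*(W + (-4 + W)) = 32 - 8*(-4 + 2*W) = 32 + (32 - 16*W) = 64 - 16*W)
F(n, s) = -32 - n (F(n, s) = (64 - 16*6) - n = (64 - 96) - n = -32 - n)
(F(V(-1, 2), 6)*25)*43 = ((-32 - 1*(-3))*25)*43 = ((-32 + 3)*25)*43 = -29*25*43 = -725*43 = -31175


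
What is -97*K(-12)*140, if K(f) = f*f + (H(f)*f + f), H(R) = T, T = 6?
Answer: -814800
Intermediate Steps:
H(R) = 6
K(f) = f² + 7*f (K(f) = f*f + (6*f + f) = f² + 7*f)
-97*K(-12)*140 = -(-1164)*(7 - 12)*140 = -(-1164)*(-5)*140 = -97*60*140 = -5820*140 = -814800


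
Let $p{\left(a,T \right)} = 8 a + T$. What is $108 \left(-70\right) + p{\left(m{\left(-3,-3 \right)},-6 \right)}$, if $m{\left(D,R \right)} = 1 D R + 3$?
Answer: $-7470$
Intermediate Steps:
$m{\left(D,R \right)} = 3 + D R$ ($m{\left(D,R \right)} = D R + 3 = 3 + D R$)
$p{\left(a,T \right)} = T + 8 a$
$108 \left(-70\right) + p{\left(m{\left(-3,-3 \right)},-6 \right)} = 108 \left(-70\right) - \left(6 - 8 \left(3 - -9\right)\right) = -7560 - \left(6 - 8 \left(3 + 9\right)\right) = -7560 + \left(-6 + 8 \cdot 12\right) = -7560 + \left(-6 + 96\right) = -7560 + 90 = -7470$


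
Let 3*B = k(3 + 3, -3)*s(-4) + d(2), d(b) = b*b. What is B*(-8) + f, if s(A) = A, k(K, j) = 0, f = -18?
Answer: -86/3 ≈ -28.667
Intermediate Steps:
d(b) = b²
B = 4/3 (B = (0*(-4) + 2²)/3 = (0 + 4)/3 = (⅓)*4 = 4/3 ≈ 1.3333)
B*(-8) + f = (4/3)*(-8) - 18 = -32/3 - 18 = -86/3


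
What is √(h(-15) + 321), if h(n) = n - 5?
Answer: √301 ≈ 17.349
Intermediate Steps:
h(n) = -5 + n
√(h(-15) + 321) = √((-5 - 15) + 321) = √(-20 + 321) = √301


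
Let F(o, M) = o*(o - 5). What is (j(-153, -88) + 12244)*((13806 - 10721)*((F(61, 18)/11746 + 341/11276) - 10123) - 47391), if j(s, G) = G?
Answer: -899201300447257071/2365141 ≈ -3.8019e+11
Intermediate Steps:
F(o, M) = o*(-5 + o)
(j(-153, -88) + 12244)*((13806 - 10721)*((F(61, 18)/11746 + 341/11276) - 10123) - 47391) = (-88 + 12244)*((13806 - 10721)*(((61*(-5 + 61))/11746 + 341/11276) - 10123) - 47391) = 12156*(3085*(((61*56)*(1/11746) + 341*(1/11276)) - 10123) - 47391) = 12156*(3085*((3416*(1/11746) + 341/11276) - 10123) - 47391) = 12156*(3085*((244/839 + 341/11276) - 10123) - 47391) = 12156*(3085*(3037443/9460564 - 10123) - 47391) = 12156*(3085*(-95766251929/9460564) - 47391) = 12156*(-295438887200965/9460564 - 47391) = 12156*(-295887232789489/9460564) = -899201300447257071/2365141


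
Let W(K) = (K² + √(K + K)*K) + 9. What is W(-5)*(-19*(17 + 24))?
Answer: -26486 + 3895*I*√10 ≈ -26486.0 + 12317.0*I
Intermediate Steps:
W(K) = 9 + K² + √2*K^(3/2) (W(K) = (K² + √(2*K)*K) + 9 = (K² + (√2*√K)*K) + 9 = (K² + √2*K^(3/2)) + 9 = 9 + K² + √2*K^(3/2))
W(-5)*(-19*(17 + 24)) = (9 + (-5)² + √2*(-5)^(3/2))*(-19*(17 + 24)) = (9 + 25 + √2*(-5*I*√5))*(-19*41) = (9 + 25 - 5*I*√10)*(-779) = (34 - 5*I*√10)*(-779) = -26486 + 3895*I*√10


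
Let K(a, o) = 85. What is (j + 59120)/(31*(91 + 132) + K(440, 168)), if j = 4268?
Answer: 31694/3499 ≈ 9.0580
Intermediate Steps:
(j + 59120)/(31*(91 + 132) + K(440, 168)) = (4268 + 59120)/(31*(91 + 132) + 85) = 63388/(31*223 + 85) = 63388/(6913 + 85) = 63388/6998 = 63388*(1/6998) = 31694/3499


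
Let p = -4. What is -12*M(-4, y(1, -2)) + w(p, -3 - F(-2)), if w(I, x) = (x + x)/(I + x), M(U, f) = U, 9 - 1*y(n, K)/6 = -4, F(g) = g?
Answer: 242/5 ≈ 48.400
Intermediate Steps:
y(n, K) = 78 (y(n, K) = 54 - 6*(-4) = 54 + 24 = 78)
w(I, x) = 2*x/(I + x) (w(I, x) = (2*x)/(I + x) = 2*x/(I + x))
-12*M(-4, y(1, -2)) + w(p, -3 - F(-2)) = -12*(-4) + 2*(-3 - 1*(-2))/(-4 + (-3 - 1*(-2))) = 48 + 2*(-3 + 2)/(-4 + (-3 + 2)) = 48 + 2*(-1)/(-4 - 1) = 48 + 2*(-1)/(-5) = 48 + 2*(-1)*(-⅕) = 48 + ⅖ = 242/5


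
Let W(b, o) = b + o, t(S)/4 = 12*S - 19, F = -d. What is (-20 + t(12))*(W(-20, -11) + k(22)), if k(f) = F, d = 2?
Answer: -15840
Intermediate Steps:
F = -2 (F = -1*2 = -2)
k(f) = -2
t(S) = -76 + 48*S (t(S) = 4*(12*S - 19) = 4*(-19 + 12*S) = -76 + 48*S)
(-20 + t(12))*(W(-20, -11) + k(22)) = (-20 + (-76 + 48*12))*((-20 - 11) - 2) = (-20 + (-76 + 576))*(-31 - 2) = (-20 + 500)*(-33) = 480*(-33) = -15840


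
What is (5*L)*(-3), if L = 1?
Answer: -15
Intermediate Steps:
(5*L)*(-3) = (5*1)*(-3) = 5*(-3) = -15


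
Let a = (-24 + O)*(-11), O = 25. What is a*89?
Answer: -979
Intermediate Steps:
a = -11 (a = (-24 + 25)*(-11) = 1*(-11) = -11)
a*89 = -11*89 = -979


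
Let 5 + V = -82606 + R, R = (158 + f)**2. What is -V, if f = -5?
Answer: 59202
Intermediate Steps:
R = 23409 (R = (158 - 5)**2 = 153**2 = 23409)
V = -59202 (V = -5 + (-82606 + 23409) = -5 - 59197 = -59202)
-V = -1*(-59202) = 59202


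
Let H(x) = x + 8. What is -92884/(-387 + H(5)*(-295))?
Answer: 22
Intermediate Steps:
H(x) = 8 + x
-92884/(-387 + H(5)*(-295)) = -92884/(-387 + (8 + 5)*(-295)) = -92884/(-387 + 13*(-295)) = -92884/(-387 - 3835) = -92884/(-4222) = -92884*(-1/4222) = 22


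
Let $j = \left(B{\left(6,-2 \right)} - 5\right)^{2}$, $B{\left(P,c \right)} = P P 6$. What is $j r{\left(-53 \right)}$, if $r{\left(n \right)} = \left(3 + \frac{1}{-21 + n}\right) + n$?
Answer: $- \frac{164772221}{74} \approx -2.2267 \cdot 10^{6}$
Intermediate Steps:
$B{\left(P,c \right)} = 6 P^{2}$ ($B{\left(P,c \right)} = P^{2} \cdot 6 = 6 P^{2}$)
$r{\left(n \right)} = 3 + n + \frac{1}{-21 + n}$
$j = 44521$ ($j = \left(6 \cdot 6^{2} - 5\right)^{2} = \left(6 \cdot 36 - 5\right)^{2} = \left(216 - 5\right)^{2} = 211^{2} = 44521$)
$j r{\left(-53 \right)} = 44521 \frac{-62 + \left(-53\right)^{2} - -954}{-21 - 53} = 44521 \frac{-62 + 2809 + 954}{-74} = 44521 \left(\left(- \frac{1}{74}\right) 3701\right) = 44521 \left(- \frac{3701}{74}\right) = - \frac{164772221}{74}$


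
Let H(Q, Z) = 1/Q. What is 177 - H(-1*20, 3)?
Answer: 3541/20 ≈ 177.05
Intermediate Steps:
177 - H(-1*20, 3) = 177 - 1/((-1*20)) = 177 - 1/(-20) = 177 - 1*(-1/20) = 177 + 1/20 = 3541/20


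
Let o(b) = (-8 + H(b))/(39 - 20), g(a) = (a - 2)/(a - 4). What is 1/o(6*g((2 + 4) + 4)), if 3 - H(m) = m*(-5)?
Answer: 19/35 ≈ 0.54286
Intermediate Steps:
H(m) = 3 + 5*m (H(m) = 3 - m*(-5) = 3 - (-5)*m = 3 + 5*m)
g(a) = (-2 + a)/(-4 + a)
o(b) = -5/19 + 5*b/19 (o(b) = (-8 + (3 + 5*b))/(39 - 20) = (-5 + 5*b)/19 = (-5 + 5*b)*(1/19) = -5/19 + 5*b/19)
1/o(6*g((2 + 4) + 4)) = 1/(-5/19 + 5*(6*((-2 + ((2 + 4) + 4))/(-4 + ((2 + 4) + 4))))/19) = 1/(-5/19 + 5*(6*((-2 + (6 + 4))/(-4 + (6 + 4))))/19) = 1/(-5/19 + 5*(6*((-2 + 10)/(-4 + 10)))/19) = 1/(-5/19 + 5*(6*(8/6))/19) = 1/(-5/19 + 5*(6*((1/6)*8))/19) = 1/(-5/19 + 5*(6*(4/3))/19) = 1/(-5/19 + (5/19)*8) = 1/(-5/19 + 40/19) = 1/(35/19) = 19/35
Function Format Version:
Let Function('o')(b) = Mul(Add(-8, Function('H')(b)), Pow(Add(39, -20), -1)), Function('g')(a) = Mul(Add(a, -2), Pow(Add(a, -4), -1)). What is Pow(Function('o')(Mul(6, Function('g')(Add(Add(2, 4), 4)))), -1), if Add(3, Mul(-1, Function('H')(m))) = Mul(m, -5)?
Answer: Rational(19, 35) ≈ 0.54286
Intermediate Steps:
Function('H')(m) = Add(3, Mul(5, m)) (Function('H')(m) = Add(3, Mul(-1, Mul(m, -5))) = Add(3, Mul(-1, Mul(-5, m))) = Add(3, Mul(5, m)))
Function('g')(a) = Mul(Pow(Add(-4, a), -1), Add(-2, a)) (Function('g')(a) = Mul(Add(-2, a), Pow(Add(-4, a), -1)) = Mul(Pow(Add(-4, a), -1), Add(-2, a)))
Function('o')(b) = Add(Rational(-5, 19), Mul(Rational(5, 19), b)) (Function('o')(b) = Mul(Add(-8, Add(3, Mul(5, b))), Pow(Add(39, -20), -1)) = Mul(Add(-5, Mul(5, b)), Pow(19, -1)) = Mul(Add(-5, Mul(5, b)), Rational(1, 19)) = Add(Rational(-5, 19), Mul(Rational(5, 19), b)))
Pow(Function('o')(Mul(6, Function('g')(Add(Add(2, 4), 4)))), -1) = Pow(Add(Rational(-5, 19), Mul(Rational(5, 19), Mul(6, Mul(Pow(Add(-4, Add(Add(2, 4), 4)), -1), Add(-2, Add(Add(2, 4), 4)))))), -1) = Pow(Add(Rational(-5, 19), Mul(Rational(5, 19), Mul(6, Mul(Pow(Add(-4, Add(6, 4)), -1), Add(-2, Add(6, 4)))))), -1) = Pow(Add(Rational(-5, 19), Mul(Rational(5, 19), Mul(6, Mul(Pow(Add(-4, 10), -1), Add(-2, 10))))), -1) = Pow(Add(Rational(-5, 19), Mul(Rational(5, 19), Mul(6, Mul(Pow(6, -1), 8)))), -1) = Pow(Add(Rational(-5, 19), Mul(Rational(5, 19), Mul(6, Mul(Rational(1, 6), 8)))), -1) = Pow(Add(Rational(-5, 19), Mul(Rational(5, 19), Mul(6, Rational(4, 3)))), -1) = Pow(Add(Rational(-5, 19), Mul(Rational(5, 19), 8)), -1) = Pow(Add(Rational(-5, 19), Rational(40, 19)), -1) = Pow(Rational(35, 19), -1) = Rational(19, 35)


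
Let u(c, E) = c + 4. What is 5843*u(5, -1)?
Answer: 52587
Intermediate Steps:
u(c, E) = 4 + c
5843*u(5, -1) = 5843*(4 + 5) = 5843*9 = 52587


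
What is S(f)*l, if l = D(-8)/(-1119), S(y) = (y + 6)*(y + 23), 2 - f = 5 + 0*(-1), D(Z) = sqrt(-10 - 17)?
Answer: -60*I*sqrt(3)/373 ≈ -0.27861*I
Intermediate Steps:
D(Z) = 3*I*sqrt(3) (D(Z) = sqrt(-27) = 3*I*sqrt(3))
f = -3 (f = 2 - (5 + 0*(-1)) = 2 - (5 + 0) = 2 - 1*5 = 2 - 5 = -3)
S(y) = (6 + y)*(23 + y)
l = -I*sqrt(3)/373 (l = (3*I*sqrt(3))/(-1119) = (3*I*sqrt(3))*(-1/1119) = -I*sqrt(3)/373 ≈ -0.0046436*I)
S(f)*l = (138 + (-3)**2 + 29*(-3))*(-I*sqrt(3)/373) = (138 + 9 - 87)*(-I*sqrt(3)/373) = 60*(-I*sqrt(3)/373) = -60*I*sqrt(3)/373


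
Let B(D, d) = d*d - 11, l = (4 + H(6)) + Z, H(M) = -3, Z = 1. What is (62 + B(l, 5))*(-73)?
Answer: -5548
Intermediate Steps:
l = 2 (l = (4 - 3) + 1 = 1 + 1 = 2)
B(D, d) = -11 + d**2 (B(D, d) = d**2 - 11 = -11 + d**2)
(62 + B(l, 5))*(-73) = (62 + (-11 + 5**2))*(-73) = (62 + (-11 + 25))*(-73) = (62 + 14)*(-73) = 76*(-73) = -5548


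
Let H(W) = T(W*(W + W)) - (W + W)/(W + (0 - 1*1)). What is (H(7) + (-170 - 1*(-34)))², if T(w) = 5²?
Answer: 115600/9 ≈ 12844.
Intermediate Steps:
T(w) = 25
H(W) = 25 - 2*W/(-1 + W) (H(W) = 25 - (W + W)/(W + (0 - 1*1)) = 25 - 2*W/(W + (0 - 1)) = 25 - 2*W/(W - 1) = 25 - 2*W/(-1 + W))
(H(7) + (-170 - 1*(-34)))² = ((-25 + 23*7)/(-1 + 7) + (-170 - 1*(-34)))² = ((-25 + 161)/6 + (-170 + 34))² = ((⅙)*136 - 136)² = (68/3 - 136)² = (-340/3)² = 115600/9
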